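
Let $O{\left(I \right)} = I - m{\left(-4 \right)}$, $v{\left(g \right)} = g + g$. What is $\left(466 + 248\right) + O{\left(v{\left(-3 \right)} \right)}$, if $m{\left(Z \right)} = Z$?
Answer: $712$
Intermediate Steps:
$v{\left(g \right)} = 2 g$
$O{\left(I \right)} = 4 + I$ ($O{\left(I \right)} = I - -4 = I + 4 = 4 + I$)
$\left(466 + 248\right) + O{\left(v{\left(-3 \right)} \right)} = \left(466 + 248\right) + \left(4 + 2 \left(-3\right)\right) = 714 + \left(4 - 6\right) = 714 - 2 = 712$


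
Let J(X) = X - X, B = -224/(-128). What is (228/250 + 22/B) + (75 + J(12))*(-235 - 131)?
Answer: -24006952/875 ≈ -27437.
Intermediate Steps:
B = 7/4 (B = -224*(-1/128) = 7/4 ≈ 1.7500)
J(X) = 0
(228/250 + 22/B) + (75 + J(12))*(-235 - 131) = (228/250 + 22/(7/4)) + (75 + 0)*(-235 - 131) = (228*(1/250) + 22*(4/7)) + 75*(-366) = (114/125 + 88/7) - 27450 = 11798/875 - 27450 = -24006952/875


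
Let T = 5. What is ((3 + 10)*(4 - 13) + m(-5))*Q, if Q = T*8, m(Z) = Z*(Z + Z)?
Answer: -2680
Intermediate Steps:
m(Z) = 2*Z² (m(Z) = Z*(2*Z) = 2*Z²)
Q = 40 (Q = 5*8 = 40)
((3 + 10)*(4 - 13) + m(-5))*Q = ((3 + 10)*(4 - 13) + 2*(-5)²)*40 = (13*(-9) + 2*25)*40 = (-117 + 50)*40 = -67*40 = -2680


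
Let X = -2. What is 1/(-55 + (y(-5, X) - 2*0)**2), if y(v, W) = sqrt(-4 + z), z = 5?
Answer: -1/54 ≈ -0.018519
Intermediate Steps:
y(v, W) = 1 (y(v, W) = sqrt(-4 + 5) = sqrt(1) = 1)
1/(-55 + (y(-5, X) - 2*0)**2) = 1/(-55 + (1 - 2*0)**2) = 1/(-55 + (1 + 0)**2) = 1/(-55 + 1**2) = 1/(-55 + 1) = 1/(-54) = -1/54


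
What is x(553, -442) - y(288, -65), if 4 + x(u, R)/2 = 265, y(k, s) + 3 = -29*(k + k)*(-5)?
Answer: -82995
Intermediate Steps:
y(k, s) = -3 + 290*k (y(k, s) = -3 - 29*(k + k)*(-5) = -3 - 29*2*k*(-5) = -3 - (-290)*k = -3 + 290*k)
x(u, R) = 522 (x(u, R) = -8 + 2*265 = -8 + 530 = 522)
x(553, -442) - y(288, -65) = 522 - (-3 + 290*288) = 522 - (-3 + 83520) = 522 - 1*83517 = 522 - 83517 = -82995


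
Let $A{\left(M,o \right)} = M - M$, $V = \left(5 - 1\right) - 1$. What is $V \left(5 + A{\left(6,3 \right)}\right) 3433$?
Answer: $51495$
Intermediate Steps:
$V = 3$ ($V = 4 - 1 = 3$)
$A{\left(M,o \right)} = 0$
$V \left(5 + A{\left(6,3 \right)}\right) 3433 = 3 \left(5 + 0\right) 3433 = 3 \cdot 5 \cdot 3433 = 15 \cdot 3433 = 51495$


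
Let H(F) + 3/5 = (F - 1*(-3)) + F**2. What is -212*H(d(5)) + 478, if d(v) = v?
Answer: -31954/5 ≈ -6390.8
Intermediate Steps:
H(F) = 12/5 + F + F**2 (H(F) = -3/5 + ((F - 1*(-3)) + F**2) = -3/5 + ((F + 3) + F**2) = -3/5 + ((3 + F) + F**2) = -3/5 + (3 + F + F**2) = 12/5 + F + F**2)
-212*H(d(5)) + 478 = -212*(12/5 + 5 + 5**2) + 478 = -212*(12/5 + 5 + 25) + 478 = -212*162/5 + 478 = -34344/5 + 478 = -31954/5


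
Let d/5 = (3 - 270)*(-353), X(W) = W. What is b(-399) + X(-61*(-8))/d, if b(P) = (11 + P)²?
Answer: 70944613208/471255 ≈ 1.5054e+5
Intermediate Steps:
d = 471255 (d = 5*((3 - 270)*(-353)) = 5*(-267*(-353)) = 5*94251 = 471255)
b(-399) + X(-61*(-8))/d = (11 - 399)² - 61*(-8)/471255 = (-388)² + 488*(1/471255) = 150544 + 488/471255 = 70944613208/471255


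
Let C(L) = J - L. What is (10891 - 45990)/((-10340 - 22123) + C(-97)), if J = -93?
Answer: 35099/32459 ≈ 1.0813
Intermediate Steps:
C(L) = -93 - L
(10891 - 45990)/((-10340 - 22123) + C(-97)) = (10891 - 45990)/((-10340 - 22123) + (-93 - 1*(-97))) = -35099/(-32463 + (-93 + 97)) = -35099/(-32463 + 4) = -35099/(-32459) = -35099*(-1/32459) = 35099/32459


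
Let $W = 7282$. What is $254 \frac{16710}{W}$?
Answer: $\frac{2122170}{3641} \approx 582.85$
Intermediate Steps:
$254 \frac{16710}{W} = 254 \cdot \frac{16710}{7282} = 254 \cdot 16710 \cdot \frac{1}{7282} = 254 \cdot \frac{8355}{3641} = \frac{2122170}{3641}$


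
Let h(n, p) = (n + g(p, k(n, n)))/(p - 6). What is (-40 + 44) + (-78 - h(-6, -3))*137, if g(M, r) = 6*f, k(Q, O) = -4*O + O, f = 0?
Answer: -32320/3 ≈ -10773.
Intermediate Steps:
k(Q, O) = -3*O
g(M, r) = 0 (g(M, r) = 6*0 = 0)
h(n, p) = n/(-6 + p) (h(n, p) = (n + 0)/(p - 6) = n/(-6 + p))
(-40 + 44) + (-78 - h(-6, -3))*137 = (-40 + 44) + (-78 - (-6)/(-6 - 3))*137 = 4 + (-78 - (-6)/(-9))*137 = 4 + (-78 - (-6)*(-1)/9)*137 = 4 + (-78 - 1*2/3)*137 = 4 + (-78 - 2/3)*137 = 4 - 236/3*137 = 4 - 32332/3 = -32320/3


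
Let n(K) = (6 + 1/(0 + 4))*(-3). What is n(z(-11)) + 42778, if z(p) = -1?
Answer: 171037/4 ≈ 42759.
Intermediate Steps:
n(K) = -75/4 (n(K) = (6 + 1/4)*(-3) = (25/4)*(-3) = -75/4)
n(z(-11)) + 42778 = -75/4 + 42778 = 171037/4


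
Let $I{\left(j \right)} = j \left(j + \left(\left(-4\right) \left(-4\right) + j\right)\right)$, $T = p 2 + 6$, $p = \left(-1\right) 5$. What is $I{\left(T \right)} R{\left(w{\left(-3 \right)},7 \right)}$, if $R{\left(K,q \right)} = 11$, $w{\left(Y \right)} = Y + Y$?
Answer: $-352$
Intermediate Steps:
$w{\left(Y \right)} = 2 Y$
$p = -5$
$T = -4$ ($T = \left(-5\right) 2 + 6 = -10 + 6 = -4$)
$I{\left(j \right)} = j \left(16 + 2 j\right)$ ($I{\left(j \right)} = j \left(j + \left(16 + j\right)\right) = j \left(16 + 2 j\right)$)
$I{\left(T \right)} R{\left(w{\left(-3 \right)},7 \right)} = 2 \left(-4\right) \left(8 - 4\right) 11 = 2 \left(-4\right) 4 \cdot 11 = \left(-32\right) 11 = -352$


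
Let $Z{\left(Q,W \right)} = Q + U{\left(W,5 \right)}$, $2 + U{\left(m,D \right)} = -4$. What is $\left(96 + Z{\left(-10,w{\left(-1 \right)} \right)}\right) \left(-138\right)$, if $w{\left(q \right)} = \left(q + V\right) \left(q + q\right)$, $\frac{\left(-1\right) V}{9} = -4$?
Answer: $-11040$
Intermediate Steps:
$V = 36$ ($V = \left(-9\right) \left(-4\right) = 36$)
$U{\left(m,D \right)} = -6$ ($U{\left(m,D \right)} = -2 - 4 = -6$)
$w{\left(q \right)} = 2 q \left(36 + q\right)$ ($w{\left(q \right)} = \left(q + 36\right) \left(q + q\right) = \left(36 + q\right) 2 q = 2 q \left(36 + q\right)$)
$Z{\left(Q,W \right)} = -6 + Q$ ($Z{\left(Q,W \right)} = Q - 6 = -6 + Q$)
$\left(96 + Z{\left(-10,w{\left(-1 \right)} \right)}\right) \left(-138\right) = \left(96 - 16\right) \left(-138\right) = 80 \left(-138\right) = -11040$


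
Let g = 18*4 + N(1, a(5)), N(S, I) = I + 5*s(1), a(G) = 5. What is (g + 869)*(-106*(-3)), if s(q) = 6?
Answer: 310368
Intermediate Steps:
N(S, I) = 30 + I (N(S, I) = I + 5*6 = I + 30 = 30 + I)
g = 107 (g = 18*4 + (30 + 5) = 72 + 35 = 107)
(g + 869)*(-106*(-3)) = (107 + 869)*(-106*(-3)) = 976*318 = 310368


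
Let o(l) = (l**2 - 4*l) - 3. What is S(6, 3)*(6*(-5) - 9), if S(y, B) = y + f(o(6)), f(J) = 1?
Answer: -273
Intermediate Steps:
o(l) = -3 + l**2 - 4*l
S(y, B) = 1 + y (S(y, B) = y + 1 = 1 + y)
S(6, 3)*(6*(-5) - 9) = (1 + 6)*(6*(-5) - 9) = 7*(-30 - 9) = 7*(-39) = -273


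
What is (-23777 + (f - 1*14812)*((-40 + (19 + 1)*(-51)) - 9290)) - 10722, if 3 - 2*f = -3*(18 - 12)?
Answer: 153161026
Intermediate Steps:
f = 21/2 (f = 3/2 - (-3)*(18 - 12)/2 = 3/2 - (-3)*6/2 = 3/2 - 1/2*(-18) = 3/2 + 9 = 21/2 ≈ 10.500)
(-23777 + (f - 1*14812)*((-40 + (19 + 1)*(-51)) - 9290)) - 10722 = (-23777 + (21/2 - 1*14812)*((-40 + (19 + 1)*(-51)) - 9290)) - 10722 = (-23777 + (21/2 - 14812)*((-40 + 20*(-51)) - 9290)) - 10722 = (-23777 - 29603*((-40 - 1020) - 9290)/2) - 10722 = (-23777 - 29603*(-1060 - 9290)/2) - 10722 = (-23777 - 29603/2*(-10350)) - 10722 = (-23777 + 153195525) - 10722 = 153171748 - 10722 = 153161026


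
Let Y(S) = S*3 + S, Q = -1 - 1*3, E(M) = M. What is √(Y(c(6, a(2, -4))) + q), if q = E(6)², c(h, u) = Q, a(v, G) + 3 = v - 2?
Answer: 2*√5 ≈ 4.4721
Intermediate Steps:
a(v, G) = -5 + v (a(v, G) = -3 + (v - 2) = -3 + (-2 + v) = -5 + v)
Q = -4 (Q = -1 - 3 = -4)
c(h, u) = -4
Y(S) = 4*S (Y(S) = 3*S + S = 4*S)
q = 36 (q = 6² = 36)
√(Y(c(6, a(2, -4))) + q) = √(4*(-4) + 36) = √(-16 + 36) = √20 = 2*√5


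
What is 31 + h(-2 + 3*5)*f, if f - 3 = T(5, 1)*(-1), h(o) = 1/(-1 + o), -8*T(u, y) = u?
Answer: 3005/96 ≈ 31.302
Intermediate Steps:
T(u, y) = -u/8
f = 29/8 (f = 3 - ⅛*5*(-1) = 3 - 5/8*(-1) = 3 + 5/8 = 29/8 ≈ 3.6250)
31 + h(-2 + 3*5)*f = 31 + (29/8)/(-1 + (-2 + 3*5)) = 31 + (29/8)/(-1 + (-2 + 15)) = 31 + (29/8)/(-1 + 13) = 31 + (29/8)/12 = 31 + (1/12)*(29/8) = 31 + 29/96 = 3005/96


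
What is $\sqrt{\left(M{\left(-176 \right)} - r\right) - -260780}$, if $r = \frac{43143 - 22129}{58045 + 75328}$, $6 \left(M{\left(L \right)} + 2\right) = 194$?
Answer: $\frac{\sqrt{41754460946099799}}{400119} \approx 510.7$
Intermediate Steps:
$M{\left(L \right)} = \frac{91}{3}$ ($M{\left(L \right)} = -2 + \frac{1}{6} \cdot 194 = -2 + \frac{97}{3} = \frac{91}{3}$)
$r = \frac{21014}{133373} \approx 0.15756$
$\sqrt{\left(M{\left(-176 \right)} - r\right) - -260780} = \sqrt{\left(\frac{91}{3} - \frac{21014}{133373}\right) - -260780} = \sqrt{\left(\frac{91}{3} - \frac{21014}{133373}\right) + 260780} = \sqrt{\frac{12073901}{400119} + 260780} = \sqrt{\frac{104355106721}{400119}} = \frac{\sqrt{41754460946099799}}{400119}$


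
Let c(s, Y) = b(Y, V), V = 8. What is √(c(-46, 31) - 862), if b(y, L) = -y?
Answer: I*√893 ≈ 29.883*I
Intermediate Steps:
c(s, Y) = -Y
√(c(-46, 31) - 862) = √(-1*31 - 862) = √(-31 - 862) = √(-893) = I*√893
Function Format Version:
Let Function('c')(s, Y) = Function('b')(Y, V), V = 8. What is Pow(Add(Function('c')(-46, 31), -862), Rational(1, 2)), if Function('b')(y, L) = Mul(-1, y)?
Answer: Mul(I, Pow(893, Rational(1, 2))) ≈ Mul(29.883, I)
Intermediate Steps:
Function('c')(s, Y) = Mul(-1, Y)
Pow(Add(Function('c')(-46, 31), -862), Rational(1, 2)) = Pow(Add(Mul(-1, 31), -862), Rational(1, 2)) = Pow(Add(-31, -862), Rational(1, 2)) = Pow(-893, Rational(1, 2)) = Mul(I, Pow(893, Rational(1, 2)))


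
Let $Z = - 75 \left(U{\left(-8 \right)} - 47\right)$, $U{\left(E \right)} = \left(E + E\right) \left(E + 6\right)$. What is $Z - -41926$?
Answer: $43051$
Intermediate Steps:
$U{\left(E \right)} = 2 E \left(6 + E\right)$
$Z = 1125$ ($Z = - 75 \left(2 \left(-8\right) \left(6 - 8\right) - 47\right) = - 75 \left(2 \left(-8\right) \left(-2\right) - 47\right) = - 75 \left(32 - 47\right) = \left(-75\right) \left(-15\right) = 1125$)
$Z - -41926 = 1125 - -41926 = 1125 + 41926 = 43051$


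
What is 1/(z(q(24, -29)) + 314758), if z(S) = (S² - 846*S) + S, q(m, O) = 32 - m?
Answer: 1/308062 ≈ 3.2461e-6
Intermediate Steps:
z(S) = S² - 845*S
1/(z(q(24, -29)) + 314758) = 1/((32 - 1*24)*(-845 + (32 - 1*24)) + 314758) = 1/((32 - 24)*(-845 + (32 - 24)) + 314758) = 1/(8*(-845 + 8) + 314758) = 1/(8*(-837) + 314758) = 1/(-6696 + 314758) = 1/308062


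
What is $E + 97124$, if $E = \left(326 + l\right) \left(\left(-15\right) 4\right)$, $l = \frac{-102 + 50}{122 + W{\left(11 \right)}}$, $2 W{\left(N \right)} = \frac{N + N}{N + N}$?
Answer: $\frac{3801884}{49} \approx 77590.0$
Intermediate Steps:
$W{\left(N \right)} = \frac{1}{2}$ ($W{\left(N \right)} = \frac{\left(N + N\right) \frac{1}{N + N}}{2} = \frac{2 N \frac{1}{2 N}}{2} = \frac{1}{2} \cdot 1 = \frac{1}{2}$)
$l = - \frac{104}{245}$ ($l = \frac{-102 + 50}{122 + \frac{1}{2}} = - \frac{52}{\frac{245}{2}} = \left(-52\right) \frac{2}{245} = - \frac{104}{245} \approx -0.42449$)
$E = - \frac{957192}{49}$ ($E = \left(326 - \frac{104}{245}\right) \left(\left(-15\right) 4\right) = \frac{79766}{245} \left(-60\right) = - \frac{957192}{49} \approx -19535.0$)
$E + 97124 = - \frac{957192}{49} + 97124 = \frac{3801884}{49}$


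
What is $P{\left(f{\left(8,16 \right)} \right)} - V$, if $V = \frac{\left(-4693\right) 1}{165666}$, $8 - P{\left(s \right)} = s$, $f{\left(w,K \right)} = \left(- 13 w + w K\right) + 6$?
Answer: $- \frac{3639959}{165666} \approx -21.972$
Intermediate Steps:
$f{\left(w,K \right)} = 6 - 13 w + K w$ ($f{\left(w,K \right)} = \left(- 13 w + K w\right) + 6 = 6 - 13 w + K w$)
$P{\left(s \right)} = 8 - s$
$V = - \frac{4693}{165666}$ ($V = \left(-4693\right) \frac{1}{165666} = - \frac{4693}{165666} \approx -0.028328$)
$P{\left(f{\left(8,16 \right)} \right)} - V = \left(8 - \left(6 - 104 + 16 \cdot 8\right)\right) - - \frac{4693}{165666} = \left(8 - \left(6 - 104 + 128\right)\right) + \frac{4693}{165666} = \left(8 - 30\right) + \frac{4693}{165666} = -22 + \frac{4693}{165666} = - \frac{3639959}{165666}$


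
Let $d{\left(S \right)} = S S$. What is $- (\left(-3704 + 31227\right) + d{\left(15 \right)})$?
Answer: $-27748$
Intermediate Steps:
$d{\left(S \right)} = S^{2}$
$- (\left(-3704 + 31227\right) + d{\left(15 \right)}) = - (\left(-3704 + 31227\right) + 15^{2}) = - (27523 + 225) = \left(-1\right) 27748 = -27748$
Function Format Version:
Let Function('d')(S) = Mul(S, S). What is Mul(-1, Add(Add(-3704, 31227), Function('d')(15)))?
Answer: -27748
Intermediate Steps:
Function('d')(S) = Pow(S, 2)
Mul(-1, Add(Add(-3704, 31227), Function('d')(15))) = Mul(-1, Add(Add(-3704, 31227), Pow(15, 2))) = Mul(-1, Add(27523, 225)) = Mul(-1, 27748) = -27748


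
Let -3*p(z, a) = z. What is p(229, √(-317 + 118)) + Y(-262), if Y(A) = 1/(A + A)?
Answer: -119999/1572 ≈ -76.335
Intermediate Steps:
Y(A) = 1/(2*A)
p(z, a) = -z/3
p(229, √(-317 + 118)) + Y(-262) = -⅓*229 + (½)/(-262) = -229/3 + (½)*(-1/262) = -229/3 - 1/524 = -119999/1572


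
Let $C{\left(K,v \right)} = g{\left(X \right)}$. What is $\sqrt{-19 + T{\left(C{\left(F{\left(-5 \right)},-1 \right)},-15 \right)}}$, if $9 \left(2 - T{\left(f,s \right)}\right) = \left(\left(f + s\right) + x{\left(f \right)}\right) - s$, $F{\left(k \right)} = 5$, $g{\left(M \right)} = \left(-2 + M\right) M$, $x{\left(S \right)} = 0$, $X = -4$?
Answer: $\frac{i \sqrt{177}}{3} \approx 4.4347 i$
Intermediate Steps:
$g{\left(M \right)} = M \left(-2 + M\right)$
$C{\left(K,v \right)} = 24$ ($C{\left(K,v \right)} = - 4 \left(-2 - 4\right) = \left(-4\right) \left(-6\right) = 24$)
$T{\left(f,s \right)} = 2 - \frac{f}{9}$ ($T{\left(f,s \right)} = 2 - \frac{\left(\left(f + s\right) + 0\right) - s}{9} = 2 - \frac{\left(f + s\right) - s}{9} = 2 - \frac{f}{9}$)
$\sqrt{-19 + T{\left(C{\left(F{\left(-5 \right)},-1 \right)},-15 \right)}} = \sqrt{-19 + \left(2 - \frac{8}{3}\right)} = \sqrt{-19 - \frac{2}{3}} = \sqrt{- \frac{59}{3}} = \frac{i \sqrt{177}}{3}$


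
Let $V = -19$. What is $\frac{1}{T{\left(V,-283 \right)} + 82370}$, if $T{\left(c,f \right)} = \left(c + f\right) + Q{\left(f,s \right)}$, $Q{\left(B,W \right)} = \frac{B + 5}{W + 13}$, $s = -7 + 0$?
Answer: $\frac{3}{246065} \approx 1.2192 \cdot 10^{-5}$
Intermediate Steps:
$s = -7$
$Q{\left(B,W \right)} = \frac{5 + B}{13 + W}$
$T{\left(c,f \right)} = \frac{5}{6} + c + \frac{7 f}{6}$ ($T{\left(c,f \right)} = \left(c + f\right) + \frac{5 + f}{13 - 7} = \left(c + f\right) + \frac{5 + f}{6} = \left(c + f\right) + \left(\frac{5}{6} + \frac{f}{6}\right) = \frac{5}{6} + c + \frac{7 f}{6}$)
$\frac{1}{T{\left(V,-283 \right)} + 82370} = \frac{1}{\left(\frac{5}{6} - 19 + \frac{7}{6} \left(-283\right)\right) + 82370} = \frac{1}{\left(\frac{5}{6} - 19 - \frac{1981}{6}\right) + 82370} = \frac{1}{- \frac{1045}{3} + 82370} = \frac{1}{\frac{246065}{3}} = \frac{3}{246065}$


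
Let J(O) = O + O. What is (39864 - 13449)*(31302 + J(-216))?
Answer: 815431050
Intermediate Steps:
J(O) = 2*O
(39864 - 13449)*(31302 + J(-216)) = (39864 - 13449)*(31302 + 2*(-216)) = 26415*(31302 - 432) = 26415*30870 = 815431050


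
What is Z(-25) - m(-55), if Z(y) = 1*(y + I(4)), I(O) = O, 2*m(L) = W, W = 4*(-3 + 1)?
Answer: -17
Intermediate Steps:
W = -8 (W = 4*(-2) = -8)
m(L) = -4 (m(L) = (½)*(-8) = -4)
Z(y) = 4 + y (Z(y) = 1*(y + 4) = 1*(4 + y) = 4 + y)
Z(-25) - m(-55) = (4 - 25) - 1*(-4) = -21 + 4 = -17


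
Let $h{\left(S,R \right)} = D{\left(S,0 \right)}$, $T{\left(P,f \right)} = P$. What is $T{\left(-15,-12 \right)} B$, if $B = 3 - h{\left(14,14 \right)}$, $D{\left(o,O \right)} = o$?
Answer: $165$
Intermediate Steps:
$h{\left(S,R \right)} = S$
$B = -11$ ($B = 3 - 14 = -11$)
$T{\left(-15,-12 \right)} B = \left(-15\right) \left(-11\right) = 165$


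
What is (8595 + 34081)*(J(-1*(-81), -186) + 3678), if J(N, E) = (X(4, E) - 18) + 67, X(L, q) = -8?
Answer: 158712044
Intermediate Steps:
J(N, E) = 41 (J(N, E) = (-8 - 18) + 67 = -26 + 67 = 41)
(8595 + 34081)*(J(-1*(-81), -186) + 3678) = (8595 + 34081)*(41 + 3678) = 42676*3719 = 158712044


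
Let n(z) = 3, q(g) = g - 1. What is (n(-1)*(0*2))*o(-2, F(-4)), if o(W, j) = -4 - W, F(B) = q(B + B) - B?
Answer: 0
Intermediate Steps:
q(g) = -1 + g
F(B) = -1 + B (F(B) = (-1 + (B + B)) - B = (-1 + 2*B) - B = -1 + B)
(n(-1)*(0*2))*o(-2, F(-4)) = (3*(0*2))*(-4 - 1*(-2)) = (3*0)*(-4 + 2) = 0*(-2) = 0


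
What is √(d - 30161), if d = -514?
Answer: 5*I*√1227 ≈ 175.14*I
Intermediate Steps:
√(d - 30161) = √(-514 - 30161) = √(-30675) = 5*I*√1227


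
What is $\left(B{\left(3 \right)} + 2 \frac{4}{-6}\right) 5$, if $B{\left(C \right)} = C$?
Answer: $\frac{25}{3} \approx 8.3333$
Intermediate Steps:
$\left(B{\left(3 \right)} + 2 \frac{4}{-6}\right) 5 = \left(3 + 2 \frac{4}{-6}\right) 5 = \left(3 + 2 \cdot 4 \left(- \frac{1}{6}\right)\right) 5 = \left(3 + 2 \left(- \frac{2}{3}\right)\right) 5 = \left(3 - \frac{4}{3}\right) 5 = \frac{5}{3} \cdot 5 = \frac{25}{3}$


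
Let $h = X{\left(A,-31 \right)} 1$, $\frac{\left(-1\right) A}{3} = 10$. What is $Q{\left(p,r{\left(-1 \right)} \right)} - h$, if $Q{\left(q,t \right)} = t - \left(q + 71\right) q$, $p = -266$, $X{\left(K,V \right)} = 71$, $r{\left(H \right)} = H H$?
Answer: $-51940$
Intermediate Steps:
$A = -30$ ($A = \left(-3\right) 10 = -30$)
$r{\left(H \right)} = H^{2}$
$h = 71$ ($h = 71 \cdot 1 = 71$)
$Q{\left(q,t \right)} = t - q \left(71 + q\right)$ ($Q{\left(q,t \right)} = t - \left(71 + q\right) q = t - q \left(71 + q\right)$)
$Q{\left(p,r{\left(-1 \right)} \right)} - h = \left(\left(-1\right)^{2} - \left(-266\right)^{2} - -18886\right) - 71 = \left(1 - 70756 + 18886\right) - 71 = -51869 - 71 = -51940$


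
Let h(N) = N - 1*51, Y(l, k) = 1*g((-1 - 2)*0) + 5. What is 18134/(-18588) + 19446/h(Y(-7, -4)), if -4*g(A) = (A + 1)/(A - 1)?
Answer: -241527919/566934 ≈ -426.02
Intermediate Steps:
g(A) = -(1 + A)/(4*(-1 + A)) (g(A) = -(A + 1)/(4*(A - 1)) = -(1 + A)/(4*(-1 + A)))
Y(l, k) = 21/4 (Y(l, k) = 1*((-1 - (-1 - 2)*0)/(4*(-1 + (-1 - 2)*0))) + 5 = 1*((-1 - (-3)*0)/(4*(-1 - 3*0))) + 5 = 1*((-1 - 1*0)/(4*(-1 + 0))) + 5 = 1*((1/4)*(-1 + 0)/(-1)) + 5 = 1*((1/4)*(-1)*(-1)) + 5 = 1*(1/4) + 5 = 1/4 + 5 = 21/4)
h(N) = -51 + N (h(N) = N - 51 = -51 + N)
18134/(-18588) + 19446/h(Y(-7, -4)) = 18134/(-18588) + 19446/(-51 + 21/4) = 18134*(-1/18588) + 19446/(-183/4) = -9067/9294 + 19446*(-4/183) = -9067/9294 - 25928/61 = -241527919/566934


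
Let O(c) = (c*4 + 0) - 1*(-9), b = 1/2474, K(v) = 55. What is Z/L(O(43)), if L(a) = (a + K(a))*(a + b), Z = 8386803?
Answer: 1152719479/5871090 ≈ 196.34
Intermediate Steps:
b = 1/2474 ≈ 0.00040420
O(c) = 9 + 4*c (O(c) = (4*c + 0) + 9 = 4*c + 9 = 9 + 4*c)
L(a) = (55 + a)*(1/2474 + a) (L(a) = (a + 55)*(a + 1/2474) = (55 + a)*(1/2474 + a))
Z/L(O(43)) = 8386803/(55/2474 + (9 + 4*43)**2 + 136071*(9 + 4*43)/2474) = 8386803/(55/2474 + (9 + 172)**2 + 136071*(9 + 172)/2474) = 8386803/(55/2474 + 181**2 + (136071/2474)*181) = 8386803/(55/2474 + 32761 + 24628851/2474) = 8386803/(52839810/1237) = 8386803*(1237/52839810) = 1152719479/5871090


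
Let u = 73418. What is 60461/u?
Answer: 60461/73418 ≈ 0.82352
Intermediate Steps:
60461/u = 60461/73418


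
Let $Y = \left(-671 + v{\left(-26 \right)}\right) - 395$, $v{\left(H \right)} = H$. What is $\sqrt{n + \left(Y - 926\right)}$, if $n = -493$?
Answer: $9 i \sqrt{31} \approx 50.11 i$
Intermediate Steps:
$Y = -1092$ ($Y = \left(-671 - 26\right) - 395 = -697 - 395 = -1092$)
$\sqrt{n + \left(Y - 926\right)} = \sqrt{-493 - 2018} = \sqrt{-2511} = 9 i \sqrt{31}$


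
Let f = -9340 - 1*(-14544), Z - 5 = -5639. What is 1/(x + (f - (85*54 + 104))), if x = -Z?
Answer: 1/6144 ≈ 0.00016276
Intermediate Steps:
Z = -5634 (Z = 5 - 5639 = -5634)
f = 5204 (f = -9340 + 14544 = 5204)
x = 5634 (x = -1*(-5634) = 5634)
1/(x + (f - (85*54 + 104))) = 1/(5634 + (5204 - (85*54 + 104))) = 1/(5634 + (5204 - (4590 + 104))) = 1/(5634 + (5204 - 1*4694)) = 1/(5634 + (5204 - 4694)) = 1/(5634 + 510) = 1/6144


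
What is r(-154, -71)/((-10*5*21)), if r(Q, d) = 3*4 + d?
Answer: 59/1050 ≈ 0.056190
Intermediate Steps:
r(Q, d) = 12 + d
r(-154, -71)/((-10*5*21)) = (12 - 71)/((-10*5*21)) = -59/((-50*21)) = -59/(-1050) = -59*(-1/1050) = 59/1050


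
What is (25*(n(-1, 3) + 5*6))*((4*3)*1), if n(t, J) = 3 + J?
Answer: 10800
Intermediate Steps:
(25*(n(-1, 3) + 5*6))*((4*3)*1) = (25*((3 + 3) + 5*6))*((4*3)*1) = (25*(6 + 30))*(12*1) = (25*36)*12 = 900*12 = 10800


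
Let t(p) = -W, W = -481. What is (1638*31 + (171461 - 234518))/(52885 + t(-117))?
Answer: -12279/53366 ≈ -0.23009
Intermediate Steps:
t(p) = 481 (t(p) = -1*(-481) = 481)
(1638*31 + (171461 - 234518))/(52885 + t(-117)) = (1638*31 + (171461 - 234518))/(52885 + 481) = (50778 - 63057)/53366 = -12279*1/53366 = -12279/53366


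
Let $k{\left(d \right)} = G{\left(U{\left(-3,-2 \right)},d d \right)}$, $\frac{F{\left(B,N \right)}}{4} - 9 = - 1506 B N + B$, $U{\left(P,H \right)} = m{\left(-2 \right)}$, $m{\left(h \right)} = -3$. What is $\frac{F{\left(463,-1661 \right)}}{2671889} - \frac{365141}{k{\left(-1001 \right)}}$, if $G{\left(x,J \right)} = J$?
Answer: $\frac{60272874939423}{34769291557} \approx 1733.5$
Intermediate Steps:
$U{\left(P,H \right)} = -3$
$F{\left(B,N \right)} = 36 + 4 B - 6024 B N$ ($F{\left(B,N \right)} = 36 + 4 \left(- 1506 B N + B\right) = 36 + 4 \left(B - 1506 B N\right) = 36 - \left(- 4 B + 6024 B N\right) = 36 + 4 B - 6024 B N$)
$k{\left(d \right)} = d^{2}$ ($k{\left(d \right)} = d d = d^{2}$)
$\frac{F{\left(463,-1661 \right)}}{2671889} - \frac{365141}{k{\left(-1001 \right)}} = \frac{36 + 4 \cdot 463 - 2789112 \left(-1661\right)}{2671889} - \frac{365141}{\left(-1001\right)^{2}} = \left(36 + 1852 + 4632715032\right) \frac{1}{2671889} - \frac{365141}{1002001} = 4632716920 \cdot \frac{1}{2671889} - \frac{52163}{143143} = \frac{4632716920}{2671889} - \frac{52163}{143143} = \frac{60272874939423}{34769291557}$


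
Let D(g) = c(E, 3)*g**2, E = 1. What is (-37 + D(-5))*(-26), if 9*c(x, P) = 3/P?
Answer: 8008/9 ≈ 889.78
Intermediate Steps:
c(x, P) = 1/(3*P) (c(x, P) = (3/P)/9 = 1/(3*P))
D(g) = g**2/9 (D(g) = ((1/3)/3)*g**2 = ((1/3)*(1/3))*g**2 = g**2/9)
(-37 + D(-5))*(-26) = (-37 + (1/9)*(-5)**2)*(-26) = (-37 + (1/9)*25)*(-26) = (-37 + 25/9)*(-26) = -308/9*(-26) = 8008/9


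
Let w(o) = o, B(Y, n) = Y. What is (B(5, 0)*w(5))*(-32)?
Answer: -800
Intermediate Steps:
(B(5, 0)*w(5))*(-32) = (5*5)*(-32) = 25*(-32) = -800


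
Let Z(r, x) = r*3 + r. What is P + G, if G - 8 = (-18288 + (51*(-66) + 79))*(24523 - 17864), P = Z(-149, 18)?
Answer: -143668513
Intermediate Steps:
Z(r, x) = 4*r (Z(r, x) = 3*r + r = 4*r)
P = -596 (P = 4*(-149) = -596)
G = -143667917 (G = 8 + (-18288 + (51*(-66) + 79))*(24523 - 17864) = 8 + (-18288 + (-3366 + 79))*6659 = 8 + (-18288 - 3287)*6659 = 8 - 21575*6659 = 8 - 143667925 = -143667917)
P + G = -596 - 143667917 = -143668513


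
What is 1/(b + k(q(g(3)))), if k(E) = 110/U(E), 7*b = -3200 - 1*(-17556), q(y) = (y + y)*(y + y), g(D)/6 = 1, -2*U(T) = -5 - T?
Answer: 1043/2140584 ≈ 0.00048725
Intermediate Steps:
U(T) = 5/2 + T/2 (U(T) = -(-5 - T)/2 = 5/2 + T/2)
g(D) = 6 (g(D) = 6*1 = 6)
q(y) = 4*y² (q(y) = (2*y)*(2*y) = 4*y²)
b = 14356/7 (b = (-3200 - 1*(-17556))/7 = (-3200 + 17556)/7 = (⅐)*14356 = 14356/7 ≈ 2050.9)
k(E) = 110/(5/2 + E/2)
1/(b + k(q(g(3)))) = 1/(14356/7 + 220/(5 + 4*6²)) = 1/(14356/7 + 220/(5 + 4*36)) = 1/(14356/7 + 220/(5 + 144)) = 1/(14356/7 + 220/149) = 1/(2140584/1043) = 1043/2140584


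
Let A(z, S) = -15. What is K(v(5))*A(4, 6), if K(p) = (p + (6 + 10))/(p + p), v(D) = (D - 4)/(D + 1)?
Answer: -1455/2 ≈ -727.50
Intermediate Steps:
v(D) = (-4 + D)/(1 + D)
K(p) = (16 + p)/(2*p) (K(p) = (p + 16)/((2*p)) = (16 + p)*(1/(2*p)) = (16 + p)/(2*p))
K(v(5))*A(4, 6) = ((16 + (-4 + 5)/(1 + 5))/(2*(((-4 + 5)/(1 + 5)))))*(-15) = ((16 + 1/6)/(2*((1/6))))*(-15) = ((16 + (⅙)*1)/(2*(((⅙)*1))))*(-15) = ((16 + ⅙)/(2*(⅙)))*(-15) = ((½)*6*(97/6))*(-15) = (97/2)*(-15) = -1455/2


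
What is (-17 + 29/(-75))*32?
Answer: -41728/75 ≈ -556.37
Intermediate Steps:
(-17 + 29/(-75))*32 = (-17 + 29*(-1/75))*32 = (-17 - 29/75)*32 = -1304/75*32 = -41728/75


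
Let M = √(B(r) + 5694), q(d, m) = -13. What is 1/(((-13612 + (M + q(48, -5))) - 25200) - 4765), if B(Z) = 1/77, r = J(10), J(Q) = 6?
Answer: -3356430/146306345261 - √33759803/146306345261 ≈ -2.2981e-5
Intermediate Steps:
r = 6
B(Z) = 1/77
M = √33759803/77 (M = √(1/77 + 5694) = √(438439/77) = √33759803/77 ≈ 75.459)
1/(((-13612 + (M + q(48, -5))) - 25200) - 4765) = 1/(((-13612 + (√33759803/77 - 13)) - 25200) - 4765) = 1/(((-13612 + (-13 + √33759803/77)) - 25200) - 4765) = 1/(((-13625 + √33759803/77) - 25200) - 4765) = 1/((-38825 + √33759803/77) - 4765) = 1/(-43590 + √33759803/77)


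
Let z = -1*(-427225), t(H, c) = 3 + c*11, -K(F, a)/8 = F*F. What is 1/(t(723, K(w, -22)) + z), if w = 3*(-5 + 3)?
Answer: 1/424060 ≈ 2.3582e-6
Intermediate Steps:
w = -6 (w = 3*(-2) = -6)
K(F, a) = -8*F**2 (K(F, a) = -8*F*F = -8*F**2)
t(H, c) = 3 + 11*c
z = 427225
1/(t(723, K(w, -22)) + z) = 1/((3 + 11*(-8*(-6)**2)) + 427225) = 1/((3 + 11*(-8*36)) + 427225) = 1/((3 + 11*(-288)) + 427225) = 1/((3 - 3168) + 427225) = 1/(-3165 + 427225) = 1/424060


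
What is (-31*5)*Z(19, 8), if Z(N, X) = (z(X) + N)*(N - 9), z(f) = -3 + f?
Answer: -37200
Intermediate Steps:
Z(N, X) = (-9 + N)*(-3 + N + X) (Z(N, X) = ((-3 + X) + N)*(N - 9) = (-3 + N + X)*(-9 + N) = (-9 + N)*(-3 + N + X))
(-31*5)*Z(19, 8) = (-31*5)*(27 + 19² - 12*19 - 9*8 + 19*8) = -155*(27 + 361 - 228 - 72 + 152) = -155*240 = -37200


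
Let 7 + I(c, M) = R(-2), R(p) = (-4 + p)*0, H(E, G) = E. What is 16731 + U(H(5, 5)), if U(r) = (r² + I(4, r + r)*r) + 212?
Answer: 16933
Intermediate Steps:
R(p) = 0
I(c, M) = -7 (I(c, M) = -7 + 0 = -7)
U(r) = 212 + r² - 7*r (U(r) = (r² - 7*r) + 212 = 212 + r² - 7*r)
16731 + U(H(5, 5)) = 16731 + (212 + 5² - 7*5) = 16731 + (212 + 25 - 35) = 16731 + 202 = 16933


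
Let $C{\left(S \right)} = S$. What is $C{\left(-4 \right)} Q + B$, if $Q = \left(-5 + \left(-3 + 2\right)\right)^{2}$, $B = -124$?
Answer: $-268$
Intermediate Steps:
$Q = 36$ ($Q = \left(-5 - 1\right)^{2} = \left(-6\right)^{2} = 36$)
$C{\left(-4 \right)} Q + B = \left(-4\right) 36 - 124 = -144 - 124 = -268$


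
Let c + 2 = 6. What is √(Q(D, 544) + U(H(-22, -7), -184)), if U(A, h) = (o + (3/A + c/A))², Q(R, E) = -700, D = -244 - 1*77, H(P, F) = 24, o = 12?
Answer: 5*I*√12647/24 ≈ 23.429*I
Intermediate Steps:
c = 4 (c = -2 + 6 = 4)
D = -321 (D = -244 - 77 = -321)
U(A, h) = (12 + 7/A)² (U(A, h) = (12 + (3/A + 4/A))² = (12 + 7/A)²)
√(Q(D, 544) + U(H(-22, -7), -184)) = √(-700 + (7 + 12*24)²/24²) = √(-700 + (7 + 288)²/576) = √(-700 + (1/576)*295²) = √(-700 + (1/576)*87025) = √(-700 + 87025/576) = √(-316175/576) = 5*I*√12647/24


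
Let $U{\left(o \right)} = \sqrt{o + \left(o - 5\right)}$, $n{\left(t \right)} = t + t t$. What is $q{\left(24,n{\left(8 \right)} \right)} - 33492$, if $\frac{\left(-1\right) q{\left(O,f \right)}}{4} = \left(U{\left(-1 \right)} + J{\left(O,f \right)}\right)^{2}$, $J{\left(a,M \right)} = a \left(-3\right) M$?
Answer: $-107528888 + 41472 i \sqrt{7} \approx -1.0753 \cdot 10^{8} + 1.0972 \cdot 10^{5} i$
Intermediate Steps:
$J{\left(a,M \right)} = - 3 M a$ ($J{\left(a,M \right)} = - 3 a M = - 3 M a$)
$n{\left(t \right)} = t + t^{2}$
$U{\left(o \right)} = \sqrt{-5 + 2 o}$ ($U{\left(o \right)} = \sqrt{o + \left(o - 5\right)} = \sqrt{o + \left(-5 + o\right)} = \sqrt{-5 + 2 o}$)
$q{\left(O,f \right)} = - 4 \left(i \sqrt{7} - 3 O f\right)^{2}$ ($q{\left(O,f \right)} = - 4 \left(\sqrt{-5 + 2 \left(-1\right)} - 3 f O\right)^{2} = - 4 \left(\sqrt{-5 - 2} - 3 O f\right)^{2} = - 4 \left(\sqrt{-7} - 3 O f\right)^{2} = - 4 \left(i \sqrt{7} - 3 O f\right)^{2}$)
$q{\left(24,n{\left(8 \right)} \right)} - 33492 = - 4 \left(- i \sqrt{7} + 3 \cdot 24 \cdot 8 \left(1 + 8\right)\right)^{2} - 33492 = - 4 \left(- i \sqrt{7} + 3 \cdot 24 \cdot 8 \cdot 9\right)^{2} - 33492 = - 4 \left(- i \sqrt{7} + 3 \cdot 24 \cdot 72\right)^{2} - 33492 = - 4 \left(- i \sqrt{7} + 5184\right)^{2} - 33492 = - 4 \left(5184 - i \sqrt{7}\right)^{2} - 33492 = -33492 - 4 \left(5184 - i \sqrt{7}\right)^{2}$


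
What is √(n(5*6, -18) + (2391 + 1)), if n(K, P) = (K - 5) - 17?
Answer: 20*√6 ≈ 48.990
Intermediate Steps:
n(K, P) = -22 + K (n(K, P) = (-5 + K) - 17 = -22 + K)
√(n(5*6, -18) + (2391 + 1)) = √((-22 + 5*6) + (2391 + 1)) = √((-22 + 30) + 2392) = √(8 + 2392) = √2400 = 20*√6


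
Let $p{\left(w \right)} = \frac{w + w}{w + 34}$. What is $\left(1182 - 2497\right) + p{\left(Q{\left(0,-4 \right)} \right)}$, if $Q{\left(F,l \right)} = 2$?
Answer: $- \frac{11834}{9} \approx -1314.9$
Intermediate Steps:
$p{\left(w \right)} = \frac{2 w}{34 + w}$
$\left(1182 - 2497\right) + p{\left(Q{\left(0,-4 \right)} \right)} = \left(1182 - 2497\right) + 2 \cdot 2 \frac{1}{34 + 2} = -1315 + 2 \cdot 2 \cdot \frac{1}{36} = -1315 + \frac{1}{9} = - \frac{11834}{9}$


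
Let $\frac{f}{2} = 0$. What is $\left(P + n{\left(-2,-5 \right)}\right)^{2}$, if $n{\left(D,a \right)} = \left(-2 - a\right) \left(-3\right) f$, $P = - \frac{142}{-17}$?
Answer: $\frac{20164}{289} \approx 69.772$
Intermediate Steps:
$f = 0$ ($f = 2 \cdot 0 = 0$)
$P = \frac{142}{17}$ ($P = \left(-142\right) \left(- \frac{1}{17}\right) = \frac{142}{17} \approx 8.3529$)
$n{\left(D,a \right)} = 0$ ($n{\left(D,a \right)} = \left(-2 - a\right) \left(-3\right) 0 = \left(6 + 3 a\right) 0 = 0$)
$\left(P + n{\left(-2,-5 \right)}\right)^{2} = \left(\frac{142}{17} + 0\right)^{2} = \left(\frac{142}{17}\right)^{2} = \frac{20164}{289}$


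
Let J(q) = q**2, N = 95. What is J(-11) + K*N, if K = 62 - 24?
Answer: 3731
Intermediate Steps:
K = 38
J(-11) + K*N = (-11)**2 + 38*95 = 121 + 3610 = 3731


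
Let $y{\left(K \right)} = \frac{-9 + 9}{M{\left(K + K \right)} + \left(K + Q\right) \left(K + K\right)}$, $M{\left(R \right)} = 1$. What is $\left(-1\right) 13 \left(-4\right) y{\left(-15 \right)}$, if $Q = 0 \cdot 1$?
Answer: $0$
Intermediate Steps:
$Q = 0$
$y{\left(K \right)} = 0$ ($y{\left(K \right)} = \frac{-9 + 9}{1 + \left(K + 0\right) \left(K + K\right)} = \frac{0}{1 + K 2 K} = \frac{0}{1 + 2 K^{2}} = 0$)
$\left(-1\right) 13 \left(-4\right) y{\left(-15 \right)} = \left(-1\right) 13 \left(-4\right) 0 = \left(-13\right) \left(-4\right) 0 = 52 \cdot 0 = 0$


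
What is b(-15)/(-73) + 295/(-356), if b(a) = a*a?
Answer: -101635/25988 ≈ -3.9108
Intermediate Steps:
b(a) = a**2
b(-15)/(-73) + 295/(-356) = (-15)**2/(-73) + 295/(-356) = 225*(-1/73) + 295*(-1/356) = -225/73 - 295/356 = -101635/25988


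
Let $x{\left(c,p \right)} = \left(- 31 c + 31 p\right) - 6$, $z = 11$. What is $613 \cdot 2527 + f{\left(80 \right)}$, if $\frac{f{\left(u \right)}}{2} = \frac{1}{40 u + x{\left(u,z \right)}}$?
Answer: $\frac{1634248807}{1055} \approx 1.5491 \cdot 10^{6}$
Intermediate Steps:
$x{\left(c,p \right)} = -6 - 31 c + 31 p$
$f{\left(u \right)} = \frac{2}{335 + 9 u}$ ($f{\left(u \right)} = \frac{2}{40 u - \left(-335 + 31 u\right)} = \frac{2}{335 + 9 u}$)
$613 \cdot 2527 + f{\left(80 \right)} = 613 \cdot 2527 + \frac{2}{335 + 9 \cdot 80} = 1549051 + \frac{2}{335 + 720} = 1549051 + \frac{2}{1055} = \frac{1634248807}{1055}$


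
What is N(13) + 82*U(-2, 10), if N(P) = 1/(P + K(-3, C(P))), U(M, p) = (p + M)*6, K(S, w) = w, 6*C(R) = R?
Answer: 358182/91 ≈ 3936.1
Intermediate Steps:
C(R) = R/6
U(M, p) = 6*M + 6*p (U(M, p) = (M + p)*6 = 6*M + 6*p)
N(P) = 6/(7*P) (N(P) = 1/(P + P/6) = 1/(7*P/6) = 6/(7*P))
N(13) + 82*U(-2, 10) = (6/7)/13 + 82*(6*(-2) + 6*10) = (6/7)*(1/13) + 82*(-12 + 60) = 6/91 + 82*48 = 6/91 + 3936 = 358182/91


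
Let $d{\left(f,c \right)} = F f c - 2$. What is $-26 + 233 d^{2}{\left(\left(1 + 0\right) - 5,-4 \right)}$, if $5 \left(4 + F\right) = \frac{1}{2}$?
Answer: $\frac{24157722}{25} \approx 9.6631 \cdot 10^{5}$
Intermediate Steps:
$F = - \frac{39}{10}$ ($F = -4 + \frac{1}{5 \cdot 2} = -4 + \frac{1}{5} \cdot \frac{1}{2} = -4 + \frac{1}{10} = - \frac{39}{10} \approx -3.9$)
$d{\left(f,c \right)} = -2 - \frac{39 c f}{10}$ ($d{\left(f,c \right)} = - \frac{39 f}{10} c - 2 = - \frac{39 c f}{10} - 2 = -2 - \frac{39 c f}{10}$)
$-26 + 233 d^{2}{\left(\left(1 + 0\right) - 5,-4 \right)} = -26 + 233 \left(-2 - - \frac{78 \left(\left(1 + 0\right) - 5\right)}{5}\right)^{2} = -26 + 233 \left(-2 - - \frac{78 \left(1 - 5\right)}{5}\right)^{2} = -26 + 233 \left(-2 - \left(- \frac{78}{5}\right) \left(-4\right)\right)^{2} = -26 + 233 \left(-2 - \frac{312}{5}\right)^{2} = -26 + 233 \left(- \frac{322}{5}\right)^{2} = -26 + 233 \cdot \frac{103684}{25} = -26 + \frac{24158372}{25} = \frac{24157722}{25}$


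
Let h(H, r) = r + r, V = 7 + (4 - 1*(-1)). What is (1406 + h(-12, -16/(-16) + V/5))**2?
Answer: 49900096/25 ≈ 1.9960e+6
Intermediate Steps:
V = 12 (V = 7 + (4 + 1) = 7 + 5 = 12)
h(H, r) = 2*r
(1406 + h(-12, -16/(-16) + V/5))**2 = (1406 + 2*(-16/(-16) + 12/5))**2 = (1406 + 2*(-16*(-1/16) + 12*(1/5)))**2 = (1406 + 2*(1 + 12/5))**2 = (1406 + 2*(17/5))**2 = (1406 + 34/5)**2 = (7064/5)**2 = 49900096/25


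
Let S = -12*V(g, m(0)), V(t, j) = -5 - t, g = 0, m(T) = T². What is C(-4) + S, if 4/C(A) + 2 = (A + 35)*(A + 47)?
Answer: 79864/1331 ≈ 60.003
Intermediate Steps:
C(A) = 4/(-2 + (35 + A)*(47 + A)) (C(A) = 4/(-2 + (A + 35)*(A + 47)) = 4/(-2 + (35 + A)*(47 + A)))
S = 60 (S = -12*(-5 - 1*0) = -12*(-5 + 0) = -12*(-5) = 60)
C(-4) + S = 4/(1643 + (-4)² + 82*(-4)) + 60 = 4/(1643 + 16 - 328) + 60 = 4/1331 + 60 = 79864/1331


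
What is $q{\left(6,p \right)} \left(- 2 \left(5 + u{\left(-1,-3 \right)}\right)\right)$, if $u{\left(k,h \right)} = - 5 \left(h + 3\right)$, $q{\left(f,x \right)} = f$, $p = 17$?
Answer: $-60$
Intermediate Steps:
$u{\left(k,h \right)} = -15 - 5 h$ ($u{\left(k,h \right)} = - 5 \left(3 + h\right) = -15 - 5 h$)
$q{\left(6,p \right)} \left(- 2 \left(5 + u{\left(-1,-3 \right)}\right)\right) = 6 \left(- 2 \left(5 - 0\right)\right) = 6 \left(- 2 \left(5 + \left(-15 + 15\right)\right)\right) = 6 \left(- 2 \left(5 + 0\right)\right) = 6 \left(\left(-2\right) 5\right) = 6 \left(-10\right) = -60$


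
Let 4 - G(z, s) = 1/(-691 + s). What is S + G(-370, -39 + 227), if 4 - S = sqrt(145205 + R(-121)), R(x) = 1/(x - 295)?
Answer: 4025/503 - sqrt(1570537254)/104 ≈ -373.06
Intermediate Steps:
G(z, s) = 4 - 1/(-691 + s)
R(x) = 1/(-295 + x)
S = 4 - sqrt(1570537254)/104 (S = 4 - sqrt(145205 + 1/(-295 - 121)) = 4 - sqrt(145205 + 1/(-416)) = 4 - sqrt(145205 - 1/416) = 4 - sqrt(60405279/416) = 4 - sqrt(1570537254)/104 ≈ -377.06)
S + G(-370, -39 + 227) = (4 - sqrt(1570537254)/104) + (-2765 + 4*(-39 + 227))/(-691 + (-39 + 227)) = (4 - sqrt(1570537254)/104) + (-2765 + 4*188)/(-691 + 188) = (4 - sqrt(1570537254)/104) + (-2765 + 752)/(-503) = (4 - sqrt(1570537254)/104) - 1/503*(-2013) = (4 - sqrt(1570537254)/104) + 2013/503 = 4025/503 - sqrt(1570537254)/104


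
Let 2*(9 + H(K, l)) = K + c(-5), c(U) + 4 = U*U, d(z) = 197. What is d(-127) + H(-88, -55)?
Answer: 309/2 ≈ 154.50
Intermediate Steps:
c(U) = -4 + U² (c(U) = -4 + U*U = -4 + U²)
H(K, l) = 3/2 + K/2 (H(K, l) = -9 + (K + (-4 + (-5)²))/2 = -9 + (K + (-4 + 25))/2 = -9 + (K + 21)/2 = -9 + (21 + K)/2 = -9 + (21/2 + K/2) = 3/2 + K/2)
d(-127) + H(-88, -55) = 197 + (3/2 + (½)*(-88)) = 197 + (3/2 - 44) = 197 - 85/2 = 309/2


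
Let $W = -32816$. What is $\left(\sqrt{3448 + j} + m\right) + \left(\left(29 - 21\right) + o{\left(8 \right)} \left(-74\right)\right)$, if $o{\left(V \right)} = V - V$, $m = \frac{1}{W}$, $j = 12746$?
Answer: $\frac{262527}{32816} + \sqrt{16194} \approx 135.26$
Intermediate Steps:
$m = - \frac{1}{32816}$ ($m = \frac{1}{-32816} = - \frac{1}{32816} \approx -3.0473 \cdot 10^{-5}$)
$o{\left(V \right)} = 0$
$\left(\sqrt{3448 + j} + m\right) + \left(\left(29 - 21\right) + o{\left(8 \right)} \left(-74\right)\right) = \left(\sqrt{3448 + 12746} - \frac{1}{32816}\right) + \left(\left(29 - 21\right) + 0 \left(-74\right)\right) = \left(\sqrt{16194} - \frac{1}{32816}\right) + \left(\left(29 - 21\right) + 0\right) = \left(- \frac{1}{32816} + \sqrt{16194}\right) + \left(8 + 0\right) = \left(- \frac{1}{32816} + \sqrt{16194}\right) + 8 = \frac{262527}{32816} + \sqrt{16194}$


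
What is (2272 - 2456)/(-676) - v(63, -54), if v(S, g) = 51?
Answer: -8573/169 ≈ -50.728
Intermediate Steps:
(2272 - 2456)/(-676) - v(63, -54) = (2272 - 2456)/(-676) - 1*51 = -184*(-1/676) - 51 = 46/169 - 51 = -8573/169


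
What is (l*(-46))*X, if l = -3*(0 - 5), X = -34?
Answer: 23460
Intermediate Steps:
l = 15 (l = -3*(-5) = 15)
(l*(-46))*X = (15*(-46))*(-34) = -690*(-34) = 23460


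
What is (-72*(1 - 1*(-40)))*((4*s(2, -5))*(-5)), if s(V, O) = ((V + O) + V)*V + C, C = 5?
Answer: 177120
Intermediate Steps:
s(V, O) = 5 + V*(O + 2*V) (s(V, O) = ((V + O) + V)*V + 5 = ((O + V) + V)*V + 5 = (O + 2*V)*V + 5 = V*(O + 2*V) + 5 = 5 + V*(O + 2*V))
(-72*(1 - 1*(-40)))*((4*s(2, -5))*(-5)) = (-72*(1 - 1*(-40)))*((4*(5 + 2*2**2 - 5*2))*(-5)) = (-72*(1 + 40))*((4*(5 + 2*4 - 10))*(-5)) = (-72*41)*((4*(5 + 8 - 10))*(-5)) = -2952*4*3*(-5) = -35424*(-5) = -2952*(-60) = 177120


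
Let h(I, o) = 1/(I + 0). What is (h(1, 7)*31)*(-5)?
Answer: -155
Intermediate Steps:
h(I, o) = 1/I
(h(1, 7)*31)*(-5) = (31/1)*(-5) = (1*31)*(-5) = 31*(-5) = -155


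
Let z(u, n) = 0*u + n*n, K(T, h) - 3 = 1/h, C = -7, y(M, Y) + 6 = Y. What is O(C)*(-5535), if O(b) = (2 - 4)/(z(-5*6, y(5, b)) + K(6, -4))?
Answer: 14760/229 ≈ 64.454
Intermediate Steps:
y(M, Y) = -6 + Y
K(T, h) = 3 + 1/h
z(u, n) = n**2 (z(u, n) = 0 + n**2 = n**2)
O(b) = -2/(11/4 + (-6 + b)**2) (O(b) = (2 - 4)/((-6 + b)**2 + (3 + 1/(-4))) = -2/((-6 + b)**2 + (3 - 1/4)) = -2/((-6 + b)**2 + 11/4) = -2/(11/4 + (-6 + b)**2))
O(C)*(-5535) = -8/(11 + 4*(-6 - 7)**2)*(-5535) = -8/(11 + 4*(-13)**2)*(-5535) = -8/(11 + 4*169)*(-5535) = -8/(11 + 676)*(-5535) = -8/687*(-5535) = 14760/229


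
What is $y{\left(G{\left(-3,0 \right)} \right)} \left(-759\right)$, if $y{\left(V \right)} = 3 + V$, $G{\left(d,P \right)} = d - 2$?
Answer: $1518$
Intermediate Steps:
$G{\left(d,P \right)} = -2 + d$ ($G{\left(d,P \right)} = d - 2 = -2 + d$)
$y{\left(G{\left(-3,0 \right)} \right)} \left(-759\right) = \left(3 - 5\right) \left(-759\right) = \left(-2\right) \left(-759\right) = 1518$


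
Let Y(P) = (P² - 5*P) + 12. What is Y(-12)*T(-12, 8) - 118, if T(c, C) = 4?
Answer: 746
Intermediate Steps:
Y(P) = 12 + P² - 5*P
Y(-12)*T(-12, 8) - 118 = (12 + (-12)² - 5*(-12))*4 - 118 = (12 + 144 + 60)*4 - 118 = 216*4 - 118 = 864 - 118 = 746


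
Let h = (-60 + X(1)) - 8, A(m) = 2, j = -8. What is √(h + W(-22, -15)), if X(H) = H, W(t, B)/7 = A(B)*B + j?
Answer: 3*I*√37 ≈ 18.248*I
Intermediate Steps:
W(t, B) = -56 + 14*B (W(t, B) = 7*(2*B - 8) = 7*(-8 + 2*B) = -56 + 14*B)
h = -67 (h = (-60 + 1) - 8 = -59 - 8 = -67)
√(h + W(-22, -15)) = √(-67 + (-56 + 14*(-15))) = √(-67 + (-56 - 210)) = √(-67 - 266) = √(-333) = 3*I*√37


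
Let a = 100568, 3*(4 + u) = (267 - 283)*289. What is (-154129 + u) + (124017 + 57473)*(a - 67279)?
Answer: 18124394807/3 ≈ 6.0415e+9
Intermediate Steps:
u = -4636/3 (u = -4 + ((267 - 283)*289)/3 = -4 + (-16*289)/3 = -4 + (⅓)*(-4624) = -4 - 4624/3 = -4636/3 ≈ -1545.3)
(-154129 + u) + (124017 + 57473)*(a - 67279) = (-154129 - 4636/3) + (124017 + 57473)*(100568 - 67279) = -467023/3 + 181490*33289 = -467023/3 + 6041620610 = 18124394807/3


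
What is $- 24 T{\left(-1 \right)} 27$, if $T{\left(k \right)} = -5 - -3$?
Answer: $1296$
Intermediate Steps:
$T{\left(k \right)} = -2$ ($T{\left(k \right)} = -5 + 3 = -2$)
$- 24 T{\left(-1 \right)} 27 = \left(-24\right) \left(-2\right) 27 = 48 \cdot 27 = 1296$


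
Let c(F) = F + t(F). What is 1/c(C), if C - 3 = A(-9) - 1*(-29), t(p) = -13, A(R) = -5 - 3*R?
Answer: 1/41 ≈ 0.024390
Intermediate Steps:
C = 54 (C = 3 + ((-5 - 3*(-9)) - 1*(-29)) = 3 + ((-5 + 27) + 29) = 3 + (22 + 29) = 3 + 51 = 54)
c(F) = -13 + F (c(F) = F - 13 = -13 + F)
1/c(C) = 1/(-13 + 54) = 1/41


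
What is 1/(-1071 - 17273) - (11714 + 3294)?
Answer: -275306753/18344 ≈ -15008.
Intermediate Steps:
1/(-1071 - 17273) - (11714 + 3294) = 1/(-18344) - 1*15008 = -1/18344 - 15008 = -275306753/18344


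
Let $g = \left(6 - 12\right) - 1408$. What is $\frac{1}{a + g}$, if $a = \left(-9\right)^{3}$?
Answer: $- \frac{1}{2143} \approx -0.00046664$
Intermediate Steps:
$a = -729$
$g = -1414$ ($g = -6 - 1408 = -1414$)
$\frac{1}{a + g} = \frac{1}{-729 - 1414} = \frac{1}{-2143} = - \frac{1}{2143}$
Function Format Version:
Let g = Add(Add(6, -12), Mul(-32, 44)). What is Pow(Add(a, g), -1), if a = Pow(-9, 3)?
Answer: Rational(-1, 2143) ≈ -0.00046664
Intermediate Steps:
a = -729
g = -1414 (g = Add(-6, -1408) = -1414)
Pow(Add(a, g), -1) = Pow(Add(-729, -1414), -1) = Pow(-2143, -1) = Rational(-1, 2143)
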